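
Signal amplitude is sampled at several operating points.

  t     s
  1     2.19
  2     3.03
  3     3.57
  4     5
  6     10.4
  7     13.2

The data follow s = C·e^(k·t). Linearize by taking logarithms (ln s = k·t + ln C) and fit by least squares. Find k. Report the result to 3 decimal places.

k = 0.306

With ln sᵢ as the transformed response and tᵢ as the regressor:
Σt = 23.0000, Σ(t)² = 115.0000, Σln s = 9.6965, Σt·ln s = 45.3688.
Equations: 115.0000·k + 23.0000·ln C = 45.3688;  23.0000·k + 6·ln C = 9.6965.
Slope k = (n·Σt·ln s − Σt·Σln s)/(n·Σ(t)² − (Σt)²) = (6·45.3688 − 23.0000·9.6965)/161.0000 = 0.30555; ln C = (Σln s − k·Σt)/n = 0.44480.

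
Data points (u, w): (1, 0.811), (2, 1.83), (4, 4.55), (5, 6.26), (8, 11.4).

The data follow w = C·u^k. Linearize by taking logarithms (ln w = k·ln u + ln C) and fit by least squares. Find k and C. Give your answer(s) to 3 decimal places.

Taking logs, ln w = k·ln u + ln C, so regress ln w on ln u.
Σln u = 5.7683, Σ(ln u)² = 9.3166, Σln w = 6.1777, Σln u·ln w = 10.5318.
Equations: 9.3166·k + 5.7683·ln C = 10.5318;  5.7683·k + 5·ln C = 6.1777.
Slope k = (n·Σln u·ln w − Σln u·Σln w)/(n·Σ(ln u)² − (Σln u)²) = (5·10.5318 − 5.7683·6.1777)/13.3096 = 1.27907; ln C = (Σln w − k·Σln u)/n = -0.24007, so C = exp(-0.24007) = 0.78657.

k = 1.279, C = 0.787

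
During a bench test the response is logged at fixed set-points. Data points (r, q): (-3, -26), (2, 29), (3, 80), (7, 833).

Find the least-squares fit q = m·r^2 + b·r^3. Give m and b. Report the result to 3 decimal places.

Normal-equation sums: Σr^2·r^2 = 2579, Σr^2·r^3 = 16839, Σr^3·r^3 = 119171.
Moment sums: Σr^2·q = 41419, Σr^3·q = 288813.
Normal equations: [[2579, 16839]; [16839, 119171]]·[m, b]ᵀ = [41419, 288813]ᵀ.
Δ = 2579·119171 − 16839² = 23790088.
m = (41419·119171 − 16839·288813)/23790088 = 5187253/1699292; b = (2579·288813 − 16839·41419)/23790088 = 3385299/1699292.

m = 3.053, b = 1.992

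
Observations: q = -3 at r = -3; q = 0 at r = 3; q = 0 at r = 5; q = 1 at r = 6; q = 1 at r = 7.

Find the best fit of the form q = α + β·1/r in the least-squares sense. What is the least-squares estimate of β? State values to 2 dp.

Compute the Gram sums: Σ1 = 5, Σ1/r = 107/210, Σ1/r·1/r = 1521/4900.
For Xᵀq: Σq = -1, Σ1/r·q = 55/42.
So XᵀX·[α, β]ᵀ = Xᵀq: [[5, 107/210]; [107/210, 1521/4900]]·[α, β]ᵀ = [-1, 55/42]ᵀ.
Determinant 5·(1521/4900) − (107/210)² = 14249/11025.
α = ((-1)·(1521/4900) − (107/210)·(55/42))/(14249/11025) = -21557/28498; β = (5·(55/42) − (107/210)·(-1))/(14249/11025) = 77805/14249.

β = 5.46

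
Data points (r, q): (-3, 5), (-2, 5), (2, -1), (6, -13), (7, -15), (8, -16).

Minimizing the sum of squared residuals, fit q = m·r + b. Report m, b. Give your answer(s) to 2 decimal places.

The normal equations are: 166·m + 18·b = -338;  18·m + 6·b = -35.
(Σr·r = 166, Σr = 18, Σ1 = 6, Σr·q = -338, Σq = -35.)
Eliminating b: 6·(row 1) − 18·(row 2) gives 672·m = 6·(-338) − 18·(-35) = -1398, so m = -233/112.
Then b = ((-35) − 18·(-233/112))/6 = 137/336.

m = -2.08, b = 0.41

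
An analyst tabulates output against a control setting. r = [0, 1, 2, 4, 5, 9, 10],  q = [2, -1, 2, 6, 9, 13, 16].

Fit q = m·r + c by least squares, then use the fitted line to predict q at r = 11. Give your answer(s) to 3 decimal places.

Normal-equation sums: Σr·r = 227, Σr = 31, Σ1 = 7.
Right-hand side: Σr·q = 349, Σq = 47.
Normal equations: [[227, 31]; [31, 7]]·[m, c]ᵀ = [349, 47]ᵀ.
Eliminating c: 7·(row 1) − 31·(row 2) gives 628·m = 7·349 − 31·47 = 986, so m = 493/314.
Then c = (47 − 31·(493/314))/7 = -75/314.
At r = 11: q̂ = (493/314)·(11) + (-75/314)·(1) = 2674/157.

q̂ = 17.032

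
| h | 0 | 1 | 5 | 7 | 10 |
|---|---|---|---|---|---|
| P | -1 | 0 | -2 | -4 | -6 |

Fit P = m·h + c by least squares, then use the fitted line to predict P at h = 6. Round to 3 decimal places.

P̂ = -3.373

From the data, Σh·h = 175, Σh = 23, Σ1 = 5.
Moment sums: Σh·P = -98, ΣP = -13.
So XᵀX·[m, c]ᵀ = XᵀP: [[175, 23]; [23, 5]]·[m, c]ᵀ = [-98, -13]ᵀ.
Determinant 175·5 − 23² = 346.
m = ((-98)·5 − 23·(-13))/346 = -191/346; c = (175·(-13) − 23·(-98))/346 = -21/346.
At h = 6: P̂ = (-191/346)·(6) + (-21/346)·(1) = -1167/346.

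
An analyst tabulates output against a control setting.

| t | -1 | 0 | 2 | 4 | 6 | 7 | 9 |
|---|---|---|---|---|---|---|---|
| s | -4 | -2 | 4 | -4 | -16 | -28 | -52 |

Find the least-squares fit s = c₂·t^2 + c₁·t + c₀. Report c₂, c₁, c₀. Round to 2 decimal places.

Setting ∂/∂c₂ … = 0 gives: 10531·c₂ + 1359·c₁ + 187·c₀ = -6212;  1359·c₂ + 187·c₁ + 27·c₀ = -764;  187·c₂ + 27·c₁ + 7·c₀ = -102.
(Σt^2·t^2 = 10531, Σt^2·t = 1359, Σt^2 = 187, Σt·t = 187, Σt = 27, Σ1 = 7, Σt^2·s = -6212, Σt·s = -764, Σs = -102.)
Inverting the 3×3 Gram matrix, [c₂, c₁, c₀]ᵀ = [-46039/45474, 50321/15158, -7504/22737]ᵀ.

c₂ = -1.01, c₁ = 3.32, c₀ = -0.33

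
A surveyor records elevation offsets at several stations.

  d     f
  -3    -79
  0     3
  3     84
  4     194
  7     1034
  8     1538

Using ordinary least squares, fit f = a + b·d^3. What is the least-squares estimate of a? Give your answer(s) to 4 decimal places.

Normal-equation sums: Σ1 = 6, Σd^3 = 919, Σd^3·d^3 = 385347.
And Σf = 2774, Σd^3·f = 1158935.
Eliminating b: 385347·(row 1) − 919·(row 2) gives 1467521·a = 385347·2774 − 919·1158935 = 3891313, so a = 3891313/1467521.
Then b = (1158935 − 919·(3891313/1467521))/385347 = 4404304/1467521.

a = 2.6516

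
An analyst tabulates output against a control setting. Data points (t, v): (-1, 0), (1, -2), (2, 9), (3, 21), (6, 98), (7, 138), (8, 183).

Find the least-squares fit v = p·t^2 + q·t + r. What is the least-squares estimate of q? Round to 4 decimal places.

q = -0.8014

The normal system AᵀA·[p, q, r]ᵀ = Aᵀv is [[7892, 1106, 164]; [1106, 164, 26]; [164, 26, 7]]·[p, q, r]ᵀ = [22225, 3097, 447]ᵀ.
Inverting the 3×3 Gram matrix, [p, q, r]ᵀ = [91709/30566, -24495/30566, -1706/493]ᵀ.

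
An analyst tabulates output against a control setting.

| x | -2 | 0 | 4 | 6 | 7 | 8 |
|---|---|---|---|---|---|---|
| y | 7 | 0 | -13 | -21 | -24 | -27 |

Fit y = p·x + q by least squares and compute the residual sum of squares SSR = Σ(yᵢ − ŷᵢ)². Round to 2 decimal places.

Normal-equation sums: Σx·x = 169, Σx = 23, Σ1 = 6.
For Aᵀy: Σx·y = -576, Σy = -78.
Δ = 169·6 − 23² = 485.
p = ((-576)·6 − 23·(-78))/485 = -1662/485; q = (169·(-78) − 23·(-576))/485 = 66/485.
Residuals: 1/97, -66/485, 277/485, -279/485, -72/485, 27/97; SSR = 376/485.

SSR = 0.78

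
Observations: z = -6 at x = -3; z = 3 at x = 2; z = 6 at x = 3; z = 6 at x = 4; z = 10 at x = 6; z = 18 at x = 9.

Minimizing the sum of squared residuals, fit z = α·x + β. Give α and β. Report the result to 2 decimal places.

α = 1.94, β = -0.64

MᵀM·[α, β]ᵀ = Mᵀz reads: 155·α + 21·β = 288;  21·α + 6·β = 37.
Eliminating β: 6·(row 1) − 21·(row 2) gives 489·α = 6·288 − 21·37 = 951, so α = 317/163.
Then β = (37 − 21·(317/163))/6 = -313/489.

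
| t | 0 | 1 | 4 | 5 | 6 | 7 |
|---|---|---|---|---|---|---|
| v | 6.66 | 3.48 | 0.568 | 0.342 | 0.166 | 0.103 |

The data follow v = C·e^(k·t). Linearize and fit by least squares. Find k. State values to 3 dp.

Taking logs, ln v = k·t + ln C, so regress ln v on t.
Σt = 23.0000, Σ(t)² = 127.0000, Σln v = -2.5642, Σt·ln v = -33.0660.
Equations: 127.0000·k + 23.0000·ln C = -33.0660;  23.0000·k + 6·ln C = -2.5642.
Slope k = (n·Σt·ln v − Σt·Σln v)/(n·Σ(t)² − (Σt)²) = (6·-33.0660 − 23.0000·-2.5642)/233.0000 = -0.59836; ln C = (Σln v − k·Σt)/n = 1.86636.

k = -0.598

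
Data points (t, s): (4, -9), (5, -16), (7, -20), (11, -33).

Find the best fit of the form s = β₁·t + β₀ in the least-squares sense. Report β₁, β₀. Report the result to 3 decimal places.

With design matrix A, AᵀA = [[211, 27]; [27, 4]] and Aᵀs = [-619, -78]ᵀ.
Determinant 211·4 − 27² = 115.
β₁ = ((-619)·4 − 27·(-78))/115 = -74/23; β₀ = (211·(-78) − 27·(-619))/115 = 51/23.

β₁ = -3.217, β₀ = 2.217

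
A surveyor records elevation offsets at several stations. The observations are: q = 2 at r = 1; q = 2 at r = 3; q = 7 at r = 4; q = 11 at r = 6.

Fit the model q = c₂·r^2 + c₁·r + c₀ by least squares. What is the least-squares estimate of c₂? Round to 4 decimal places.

c₂ = 0.3333

Setting ∂/∂c₂ … = 0 gives: 1634·c₂ + 308·c₁ + 62·c₀ = 528;  308·c₂ + 62·c₁ + 14·c₀ = 102;  62·c₂ + 14·c₁ + 4·c₀ = 22.
(Σr^2·r^2 = 1634, Σr^2·r = 308, Σr^2 = 62, Σr·r = 62, Σr = 14, Σ1 = 4, Σr^2·q = 528, Σr·q = 102, Σq = 22.)
Solving the 3×3 system (Gaussian elimination) gives c₂ = 1/3, c₁ = -16/39, c₀ = 23/13.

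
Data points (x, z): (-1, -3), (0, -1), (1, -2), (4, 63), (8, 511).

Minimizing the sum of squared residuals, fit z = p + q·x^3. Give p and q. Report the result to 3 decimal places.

p = -1.799, q = 1.002

From the data, Σ1 = 5, Σx^3 = 576, Σx^3·x^3 = 266242.
For Aᵀz: Σz = 568, Σx^3·z = 265665.
det = 5·266242 − 576² = 999434.
p = (568·266242 − 576·265665)/999434 = -898792/499717; q = (5·265665 − 576·568)/999434 = 1001157/999434.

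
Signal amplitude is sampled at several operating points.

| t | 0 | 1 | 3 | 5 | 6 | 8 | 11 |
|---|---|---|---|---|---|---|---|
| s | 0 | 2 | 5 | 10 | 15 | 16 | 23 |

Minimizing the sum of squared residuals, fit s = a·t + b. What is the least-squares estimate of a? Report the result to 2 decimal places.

The normal equations are: 256·a + 34·b = 538;  34·a + 7·b = 71.
(Σt·t = 256, Σt = 34, Σ1 = 7, Σt·s = 538, Σs = 71.)
Eliminating b: 7·(row 1) − 34·(row 2) gives 636·a = 7·538 − 34·71 = 1352, so a = 338/159.
Then b = (71 − 34·(338/159))/7 = -29/159.

a = 2.13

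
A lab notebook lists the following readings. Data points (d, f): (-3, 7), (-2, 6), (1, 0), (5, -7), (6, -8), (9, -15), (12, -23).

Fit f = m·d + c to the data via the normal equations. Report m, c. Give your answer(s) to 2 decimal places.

m = -1.95, c = 2.09

Entries of AᵀA: Σd·d = 300, Σd = 28, Σ1 = 7.
Right-hand side: Σd·f = -527, Σf = -40.
So AᵀA·[m, c]ᵀ = Aᵀf: [[300, 28]; [28, 7]]·[m, c]ᵀ = [-527, -40]ᵀ.
Determinant 300·7 − 28² = 1316.
m = ((-527)·7 − 28·(-40))/1316 = -367/188; c = (300·(-40) − 28·(-527))/1316 = 689/329.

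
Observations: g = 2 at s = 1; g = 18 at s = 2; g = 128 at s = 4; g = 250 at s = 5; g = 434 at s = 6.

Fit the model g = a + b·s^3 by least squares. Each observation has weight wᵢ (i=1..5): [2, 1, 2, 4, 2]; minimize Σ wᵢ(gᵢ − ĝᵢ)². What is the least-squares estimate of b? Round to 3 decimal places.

b = 2.005

Sums needed: Σwᵢ·1 = 11, Σwᵢ·s^3 = 1070, Σwᵢ·s^3·s^3 = 164070.
For MᵀWg: Σwᵢ·g = 2146, Σwᵢ·s^3·g = 329020.
So MᵀWM·[a, b]ᵀ = MᵀWg: [[11, 1070]; [1070, 164070]]·[a, b]ᵀ = [2146, 329020]ᵀ.
det = 11·164070 − 1070² = 659870.
a = (2146·164070 − 1070·329020)/659870 = 4282/65987; b = (11·329020 − 1070·2146)/659870 = 132300/65987.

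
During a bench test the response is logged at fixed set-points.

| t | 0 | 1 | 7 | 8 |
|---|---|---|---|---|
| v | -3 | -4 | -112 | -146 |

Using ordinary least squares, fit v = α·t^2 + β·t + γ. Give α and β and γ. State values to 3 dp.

Normal-equation sums: Σt^2·t^2 = 6498, Σt^2·t = 856, Σt^2 = 114, Σt·t = 114, Σt = 16, Σ1 = 4.
And Σt^2·v = -14836, Σt·v = -1956, Σv = -265.
Normal equations: [[6498, 856, 114]; [856, 114, 16]; [114, 16, 4]]·[α, β, γ]ᵀ = [-14836, -1956, -265]ᵀ.
Row-reducing yields α = -33/14, β = 164/175, γ = -141/50.

α = -2.357, β = 0.937, γ = -2.820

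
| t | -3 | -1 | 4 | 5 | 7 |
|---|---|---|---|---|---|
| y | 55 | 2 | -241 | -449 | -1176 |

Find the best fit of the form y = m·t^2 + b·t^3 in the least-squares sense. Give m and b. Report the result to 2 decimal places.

Entries of AᵀA: Σt^2·t^2 = 3364, Σt^2·t^3 = 20712, Σt^3·t^3 = 138100.
Right-hand side: Σt^2·y = -72208, Σt^3·y = -476404.
Δ = 3364·138100 − 20712² = 35581456.
m = ((-72208)·138100 − 20712·(-476404))/35581456 = -6540322/2223841; b = (3364·(-476404) − 20712·(-72208))/35581456 = -6690685/2223841.

m = -2.94, b = -3.01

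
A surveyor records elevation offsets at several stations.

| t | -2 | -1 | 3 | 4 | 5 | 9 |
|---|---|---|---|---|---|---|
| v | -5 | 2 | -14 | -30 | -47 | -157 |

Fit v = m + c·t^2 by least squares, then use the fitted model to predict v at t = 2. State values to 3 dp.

v̂ = -4.869

XᵀX·[m, c]ᵀ = Xᵀv reads: 6·m + 136·c = -251;  136·m + 7540·c = -14516.
(Σ1 = 6, Σt^2 = 136, Σt^2·t^2 = 7540, Σv = -251, Σt^2·v = -14516.)
Δ = 6·7540 − 136² = 26744.
m = ((-251)·7540 − 136·(-14516))/26744 = 20409/6686; c = (6·(-14516) − 136·(-251))/26744 = -6620/3343.
At t = 2: v̂ = (20409/6686)·(1) + (-6620/3343)·(4) = -32551/6686.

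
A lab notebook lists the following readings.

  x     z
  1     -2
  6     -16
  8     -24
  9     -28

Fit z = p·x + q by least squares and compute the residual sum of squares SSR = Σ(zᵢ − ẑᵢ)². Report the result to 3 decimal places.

SSR = 3.316

Sums needed: Σx·x = 182, Σx = 24, Σ1 = 4.
Moment sums: Σx·z = -542, Σz = -70.
So MᵀM·[p, q]ᵀ = Mᵀz: [[182, 24]; [24, 4]]·[p, q]ᵀ = [-542, -70]ᵀ.
Eliminating q: 4·(row 1) − 24·(row 2) gives 152·p = 4·(-542) − 24·(-70) = -488, so p = -61/19.
Then q = ((-70) − 24·(-61/19))/4 = 67/38.
Residuals: -21/38, 3/2, -3/38, -33/38; SSR = 63/19.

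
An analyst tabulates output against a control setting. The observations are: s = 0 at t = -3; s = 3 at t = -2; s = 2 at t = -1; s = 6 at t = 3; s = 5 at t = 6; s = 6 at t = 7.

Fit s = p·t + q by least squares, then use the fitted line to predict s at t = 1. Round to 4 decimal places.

Forming XᵀX = [[108, 10]; [10, 6]] and Xᵀs = [82, 22]ᵀ gives XᵀX·[p, q]ᵀ = Xᵀs.
Δ = 108·6 − 10² = 548.
p = (82·6 − 10·22)/548 = 68/137; q = (108·22 − 10·82)/548 = 389/137.
At t = 1: ŝ = (68/137)·(1) + (389/137)·(1) = 457/137.

ŝ = 3.3358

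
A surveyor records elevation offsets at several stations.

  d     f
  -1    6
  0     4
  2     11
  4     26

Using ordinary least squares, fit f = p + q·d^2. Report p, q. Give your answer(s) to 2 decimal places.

p = 4.68, q = 1.35

XᵀX·[p, q]ᵀ = Xᵀf reads: 4·p + 21·q = 47;  21·p + 273·q = 466.
Eliminating q: 273·(row 1) − 21·(row 2) gives 651·p = 273·47 − 21·466 = 3045, so p = 145/31.
Then q = (466 − 21·(145/31))/273 = 877/651.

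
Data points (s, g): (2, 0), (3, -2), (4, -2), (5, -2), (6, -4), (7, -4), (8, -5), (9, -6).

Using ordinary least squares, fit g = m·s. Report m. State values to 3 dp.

Compute the Gram sums: Σs·s = 284.
Moment sums: Σs·g = -170.
MᵀM·[m]ᵀ = Mᵀg becomes [[284]]·[m]ᵀ = [-170]ᵀ.
m = (-170)/284 = -0.598592.

m = -0.599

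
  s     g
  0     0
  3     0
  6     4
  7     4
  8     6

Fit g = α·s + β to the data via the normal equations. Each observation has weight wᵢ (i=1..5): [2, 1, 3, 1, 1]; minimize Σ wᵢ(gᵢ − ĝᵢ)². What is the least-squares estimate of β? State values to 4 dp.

Compute the Gram sums: Σwᵢ·s·s = 230, Σwᵢ·s = 36, Σwᵢ·1 = 8.
Right-hand side: Σwᵢ·s·g = 148, Σwᵢ·g = 22.
So AᵀWA·[α, β]ᵀ = AᵀWg: [[230, 36]; [36, 8]]·[α, β]ᵀ = [148, 22]ᵀ.
Determinant 230·8 − 36² = 544.
α = (148·8 − 36·22)/544 = 49/68; β = (230·22 − 36·148)/544 = -67/136.

β = -0.4926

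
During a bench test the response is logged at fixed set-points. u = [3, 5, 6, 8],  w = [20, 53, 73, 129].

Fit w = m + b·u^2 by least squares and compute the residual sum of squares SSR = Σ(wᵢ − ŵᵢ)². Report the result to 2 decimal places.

XᵀX·[m, b]ᵀ = Xᵀw reads: 4·m + 134·b = 275;  134·m + 6098·b = 12389.
Δ = 4·6098 − 134² = 6436.
m = (275·6098 − 134·12389)/6436 = 4206/1609; b = (4·12389 − 134·275)/6436 = 6353/3218.
Residuals: -1229/3218, 3317/3218, -1103/1609, 59/1609; SSR = 5405/3218.

SSR = 1.68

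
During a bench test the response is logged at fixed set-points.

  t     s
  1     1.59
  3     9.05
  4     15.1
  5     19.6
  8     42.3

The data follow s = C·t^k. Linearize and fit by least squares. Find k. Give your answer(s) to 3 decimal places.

k = 1.577

Let Y = ln s. Fitting Y = k·ln t + ln C by least squares:
Sums: Σln t = 6.1738, Σ(ln t)² = 10.0431, Σln s = 12.1015, Σln t·ln s = 18.7593.
Normal system: [[10.0431, 6.1738]; [6.1738, 5]]·[k, ln C]ᵀ = [18.7593, 12.1015]ᵀ.
Solving (det = 12.1000): k = 1.57724, ln C = 0.47280.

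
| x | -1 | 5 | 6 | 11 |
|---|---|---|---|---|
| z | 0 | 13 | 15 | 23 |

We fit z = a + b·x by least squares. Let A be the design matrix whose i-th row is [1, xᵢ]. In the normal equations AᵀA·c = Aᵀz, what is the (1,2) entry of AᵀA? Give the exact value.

Row 1 ↔ basis 1, column 2 ↔ basis x, so (AᵀA)_{1,2} = Σᵢ x = (1)·(-1) + (1)·(5) + (1)·(6) + (1)·(11) = 21.

21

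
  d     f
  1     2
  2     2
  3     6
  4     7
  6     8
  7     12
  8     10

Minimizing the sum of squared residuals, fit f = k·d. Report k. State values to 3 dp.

k = 1.475

Normal-equation sums: Σd·d = 179.
Right-hand side: Σd·f = 264.
k = 264/179 = 1.47486.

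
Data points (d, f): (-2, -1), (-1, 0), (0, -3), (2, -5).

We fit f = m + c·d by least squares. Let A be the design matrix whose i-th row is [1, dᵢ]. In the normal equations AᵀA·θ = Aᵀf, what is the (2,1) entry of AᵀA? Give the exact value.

-1

Row 2 ↔ basis d, column 1 ↔ basis 1, so (AᵀA)_{2,1} = Σᵢ d = (-2)·(1) + (-1)·(1) + (0)·(1) + (2)·(1) = -1.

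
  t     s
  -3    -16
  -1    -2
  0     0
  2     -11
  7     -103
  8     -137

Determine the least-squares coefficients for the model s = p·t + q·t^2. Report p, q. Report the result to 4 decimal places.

The normal system MᵀM·[p, q]ᵀ = Mᵀs is [[127, 835]; [835, 6595]]·[p, q]ᵀ = [-1789, -14005]ᵀ.
det = 127·6595 − 835² = 140340.
p = ((-1789)·6595 − 835·(-14005))/140340 = -1738/2339; q = (127·(-14005) − 835·(-1789))/140340 = -4747/2339.

p = -0.7431, q = -2.0295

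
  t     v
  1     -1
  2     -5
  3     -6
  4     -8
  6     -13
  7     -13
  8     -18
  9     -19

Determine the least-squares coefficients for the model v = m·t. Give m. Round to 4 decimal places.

m = -2.0962

The normal system MᵀM·[m]ᵀ = Mᵀv is [[260]]·[m]ᵀ = [-545]ᵀ.
m = (-545)/260 = -2.09615.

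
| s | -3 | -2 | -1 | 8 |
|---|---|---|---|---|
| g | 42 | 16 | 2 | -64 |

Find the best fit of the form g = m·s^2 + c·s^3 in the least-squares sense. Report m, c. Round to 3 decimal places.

Forming MᵀM = [[4194, 32492]; [32492, 262938]] and Mᵀg = [-3652, -34032]ᵀ gives MᵀM·[m, c]ᵀ = Mᵀg.
det = 4194·262938 − 32492² = 47031908.
m = ((-3652)·262938 − 32492·(-34032))/47031908 = 36379542/11757977; c = (4194·(-34032) − 32492·(-3652))/47031908 = -6017356/11757977.

m = 3.094, c = -0.512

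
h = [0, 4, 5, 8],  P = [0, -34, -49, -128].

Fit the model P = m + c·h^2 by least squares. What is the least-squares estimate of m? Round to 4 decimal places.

From the data, Σ1 = 4, Σh^2 = 105, Σh^2·h^2 = 4977.
Right-hand side: ΣP = -211, Σh^2·P = -9961.
Normal equations: [[4, 105]; [105, 4977]]·[m, c]ᵀ = [-211, -9961]ᵀ.
Eliminating c: 4977·(row 1) − 105·(row 2) gives 8883·m = 4977·(-211) − 105·(-9961) = -4242, so m = -202/423.
Then c = ((-9961) − 105·(-202/423))/4977 = -2527/1269.

m = -0.4775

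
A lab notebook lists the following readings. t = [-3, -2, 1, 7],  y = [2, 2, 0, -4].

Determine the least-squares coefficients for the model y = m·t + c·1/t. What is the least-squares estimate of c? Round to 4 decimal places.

With design matrix A, AᵀA = [[63, 4]; [4, 2437/1764]] and Aᵀy = [-38, -47/21]ᵀ.
Determinant 63·(2437/1764) − 4² = 1989/28.
m = ((-38)·(2437/1764) − 4·(-47/21))/(1989/28) = -76814/125307; c = (63·(-47/21) − 4·(-38))/(1989/28) = 308/1989.

c = 0.1549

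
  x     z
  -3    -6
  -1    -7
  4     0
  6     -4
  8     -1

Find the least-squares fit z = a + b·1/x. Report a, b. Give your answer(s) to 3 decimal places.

a = -2.823, b = 4.908

The normal system MᵀM·[a, b]ᵀ = Mᵀz is [[5, -19/24]; [-19/24, 701/576]]·[a, b]ᵀ = [-18, 197/24]ᵀ.
det = 5·(701/576) − (-19/24)² = 131/24.
a = ((-18)·(701/576) − (-19/24)·(197/24))/(131/24) = -8875/3144; b = (5·(197/24) − (-19/24)·(-18))/(131/24) = 643/131.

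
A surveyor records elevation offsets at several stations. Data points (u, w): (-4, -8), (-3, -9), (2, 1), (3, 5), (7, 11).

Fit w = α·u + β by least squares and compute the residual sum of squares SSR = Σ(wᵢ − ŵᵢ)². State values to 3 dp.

XᵀX·[α, β]ᵀ = Xᵀw reads: 87·α + 5·β = 153;  5·α + 5·β = 0.
Eliminating β: 5·(row 1) − 5·(row 2) gives 410·α = 5·153 − 5·0 = 765, so α = 153/82.
Then β = (0 − 5·(153/82))/5 = -153/82.
Residuals: 109/82, -63/41, -71/82, 52/41, -8/41; SSR = 535/82.

SSR = 6.524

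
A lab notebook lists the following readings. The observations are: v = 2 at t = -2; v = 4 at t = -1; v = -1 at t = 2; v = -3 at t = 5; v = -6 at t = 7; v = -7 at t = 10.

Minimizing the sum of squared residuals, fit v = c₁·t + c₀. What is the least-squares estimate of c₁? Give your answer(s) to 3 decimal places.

Sums needed: Σt·t = 183, Σt = 21, Σ1 = 6.
And Σt·v = -137, Σv = -11.
det = 183·6 − 21² = 657.
c₁ = ((-137)·6 − 21·(-11))/657 = -197/219; c₀ = (183·(-11) − 21·(-137))/657 = 96/73.

c₁ = -0.900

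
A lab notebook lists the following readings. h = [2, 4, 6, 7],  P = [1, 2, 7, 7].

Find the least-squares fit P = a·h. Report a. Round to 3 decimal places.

a = 0.962

Compute the Gram sums: Σh·h = 105.
For AᵀP: Σh·P = 101.
AᵀA·[a]ᵀ = AᵀP becomes [[105]]·[a]ᵀ = [101]ᵀ.
Hence a = 101 / 105 ≈ 0.961905.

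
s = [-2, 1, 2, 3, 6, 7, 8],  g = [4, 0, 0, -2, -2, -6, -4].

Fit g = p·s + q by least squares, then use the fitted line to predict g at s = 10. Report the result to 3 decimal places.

ĝ = -6.746

With design matrix X, XᵀX = [[167, 25]; [25, 7]] and Xᵀg = [-100, -10]ᵀ.
Δ = 167·7 − 25² = 544.
p = ((-100)·7 − 25·(-10))/544 = -225/272; q = (167·(-10) − 25·(-100))/544 = 415/272.
At s = 10: ĝ = (-225/272)·(10) + (415/272)·(1) = -1835/272.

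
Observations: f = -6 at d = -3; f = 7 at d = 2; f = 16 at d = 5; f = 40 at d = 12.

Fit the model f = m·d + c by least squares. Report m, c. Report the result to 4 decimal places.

m = 3.0847, c = 1.9110

With design matrix M, MᵀM = [[182, 16]; [16, 4]] and Mᵀf = [592, 57]ᵀ.
Eliminating c: 4·(row 1) − 16·(row 2) gives 472·m = 4·592 − 16·57 = 1456, so m = 182/59.
Then c = (57 − 16·(182/59))/4 = 451/236.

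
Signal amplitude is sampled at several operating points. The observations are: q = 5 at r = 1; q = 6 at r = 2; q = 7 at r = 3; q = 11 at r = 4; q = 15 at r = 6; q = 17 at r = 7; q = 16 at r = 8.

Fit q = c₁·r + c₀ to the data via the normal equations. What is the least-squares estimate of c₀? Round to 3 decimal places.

Compute the Gram sums: Σr·r = 179, Σr = 31, Σ1 = 7.
For Aᵀq: Σr·q = 419, Σq = 77.
AᵀA·[c₁, c₀]ᵀ = Aᵀq becomes [[179, 31]; [31, 7]]·[c₁, c₀]ᵀ = [419, 77]ᵀ.
det = 179·7 − 31² = 292.
c₁ = (419·7 − 31·77)/292 = 273/146; c₀ = (179·77 − 31·419)/292 = 397/146.

c₀ = 2.719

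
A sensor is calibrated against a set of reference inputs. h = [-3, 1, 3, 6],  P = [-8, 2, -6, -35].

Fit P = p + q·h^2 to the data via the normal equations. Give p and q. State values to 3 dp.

MᵀM·[p, q]ᵀ = MᵀP reads: 4·p + 55·q = -47;  55·p + 1459·q = -1384.
det = 4·1459 − 55² = 2811.
p = ((-47)·1459 − 55·(-1384))/2811 = 7547/2811; q = (4·(-1384) − 55·(-47))/2811 = -2951/2811.

p = 2.685, q = -1.050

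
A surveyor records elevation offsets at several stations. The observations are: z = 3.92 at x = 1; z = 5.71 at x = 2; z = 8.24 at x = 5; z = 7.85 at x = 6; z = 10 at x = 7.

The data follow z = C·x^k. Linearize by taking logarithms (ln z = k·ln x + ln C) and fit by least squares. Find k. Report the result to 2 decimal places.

k = 0.43

Linearized form: ln z = k·ln x + ln C. From the 5 transformed points,
AᵀA = [[10.0677, 6.0403]; [6.0403, 5]], rhs = [12.7745, 9.5804]ᵀ  (here Σln x = 6.0403, Σ(ln x)² = 10.0677, Σln z = 9.5804, Σln x·ln z = 12.7745).
Δ = 10.0677·5 − (6.0403)² = 13.8539; k = (12.7745·5 − 6.0403·9.5804)/13.8539 = 0.43340, ln C = (10.0677·9.5804 − 6.0403·12.7745)/13.8539 = 1.39251.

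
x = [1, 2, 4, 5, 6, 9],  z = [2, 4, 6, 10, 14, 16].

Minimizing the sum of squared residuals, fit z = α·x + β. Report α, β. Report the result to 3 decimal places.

α = 1.880, β = 0.209

Sums needed: Σx·x = 163, Σx = 27, Σ1 = 6.
And Σx·z = 312, Σz = 52.
det = 163·6 − 27² = 249.
α = (312·6 − 27·52)/249 = 156/83; β = (163·52 − 27·312)/249 = 52/249.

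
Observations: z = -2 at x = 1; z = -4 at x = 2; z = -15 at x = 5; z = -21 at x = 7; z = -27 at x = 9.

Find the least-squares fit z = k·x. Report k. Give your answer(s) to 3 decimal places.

k = -2.969

Setting ∂/∂k … = 0 gives: 160·k = -475.
k = (-475)/160 = -2.96875.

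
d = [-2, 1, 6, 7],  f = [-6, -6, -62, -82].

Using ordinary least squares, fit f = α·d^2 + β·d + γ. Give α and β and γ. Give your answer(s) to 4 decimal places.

Setting ∂/∂α … = 0 gives: 3714·α + 552·β + 90·γ = -6280;  552·α + 90·β + 12·γ = -940;  90·α + 12·β + 4·γ = -156.
(Σd^2·d^2 = 3714, Σd^2·d = 552, Σd^2 = 90, Σd·d = 90, Σd = 12, Σ1 = 4, Σd^2·f = -6280, Σd·f = -940, Σf = -156.)
Inverting the 3×3 Gram matrix, [α, β, γ]ᵀ = [-2746/1947, -2678/1947, -2038/649]ᵀ.

α = -1.4104, β = -1.3754, γ = -3.1402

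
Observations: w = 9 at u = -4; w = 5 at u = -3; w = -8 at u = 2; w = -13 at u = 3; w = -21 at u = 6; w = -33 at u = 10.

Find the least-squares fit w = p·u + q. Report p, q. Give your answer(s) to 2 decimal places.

Entries of XᵀX: Σu·u = 174, Σu = 14, Σ1 = 6.
And Σu·w = -562, Σw = -61.
So XᵀX·[p, q]ᵀ = Xᵀw: [[174, 14]; [14, 6]]·[p, q]ᵀ = [-562, -61]ᵀ.
Eliminating q: 6·(row 1) − 14·(row 2) gives 848·p = 6·(-562) − 14·(-61) = -2518, so p = -1259/424.
Then q = ((-61) − 14·(-1259/424))/6 = -1373/424.

p = -2.97, q = -3.24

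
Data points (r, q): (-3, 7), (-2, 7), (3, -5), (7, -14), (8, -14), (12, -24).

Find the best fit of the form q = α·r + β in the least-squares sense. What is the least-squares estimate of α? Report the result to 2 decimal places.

α = -2.11

The normal equations are: 279·α + 25·β = -548;  25·α + 6·β = -43.
Eliminating β: 6·(row 1) − 25·(row 2) gives 1049·α = 6·(-548) − 25·(-43) = -2213, so α = -2213/1049.
Then β = ((-43) − 25·(-2213/1049))/6 = 1703/1049.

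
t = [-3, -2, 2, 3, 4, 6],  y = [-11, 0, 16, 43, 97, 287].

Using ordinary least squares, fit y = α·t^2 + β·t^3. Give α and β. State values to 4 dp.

The normal equations are: 1746·α + 8800·β = 12236;  8800·α + 52338·β = 69786.
Δ = 1746·52338 − 8800² = 13942148.
α = (12236·52338 − 8800·69786)/13942148 = 597522/316867; β = (1746·69786 − 8800·12236)/13942148 = 3542389/3485537.

α = 1.8857, β = 1.0163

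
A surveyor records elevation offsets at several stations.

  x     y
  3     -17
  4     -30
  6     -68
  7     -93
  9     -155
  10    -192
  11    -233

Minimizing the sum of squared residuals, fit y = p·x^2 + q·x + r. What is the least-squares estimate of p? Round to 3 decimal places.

Sums needed: Σx^2·x^2 = 35236, Σx^2·x = 3710, Σx^2 = 412, Σx·x = 412, Σx = 50, Σ1 = 7.
Moment sums: Σx^2·y = -67586, Σx·y = -7108, Σy = -788.
Normal equations: [[35236, 3710, 412]; [3710, 412, 50]; [412, 50, 7]]·[p, q, r]ᵀ = [-67586, -7108, -788]ᵀ.
Inverting the 3×3 Gram matrix, [p, q, r]ᵀ = [-2, 1, -2]ᵀ.

p = -2.000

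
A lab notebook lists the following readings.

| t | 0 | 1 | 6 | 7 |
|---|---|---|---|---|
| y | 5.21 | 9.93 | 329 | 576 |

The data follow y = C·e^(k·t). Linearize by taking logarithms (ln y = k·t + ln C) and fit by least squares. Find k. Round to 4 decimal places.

Taking logs, ln y = k·t + ln C, so regress ln y on t.
Sums: Σt = 14.0000, Σ(t)² = 86.0000, Σln y = 16.0983, Σt·ln y = 81.5647.
Normal system: [[86.0000, 14.0000]; [14.0000, 4]]·[k, ln C]ᵀ = [81.5647, 16.0983]ᵀ.
Δ = 86.0000·4 − (14.0000)² = 148.0000; k = (81.5647·4 − 14.0000·16.0983)/148.0000 = 0.68164, ln C = (86.0000·16.0983 − 14.0000·81.5647)/148.0000 = 1.63884.

k = 0.6816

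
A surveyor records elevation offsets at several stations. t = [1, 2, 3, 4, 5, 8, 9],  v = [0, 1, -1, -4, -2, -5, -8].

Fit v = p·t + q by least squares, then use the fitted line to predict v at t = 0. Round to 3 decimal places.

v̂ = 1.723

The normal equations are: 200·p + 32·q = -139;  32·p + 7·q = -19.
(Σt·t = 200, Σt = 32, Σ1 = 7, Σt·v = -139, Σv = -19.)
det = 200·7 − 32² = 376.
p = ((-139)·7 − 32·(-19))/376 = -365/376; q = (200·(-19) − 32·(-139))/376 = 81/47.
At t = 0: v̂ = (-365/376)·(0) + (81/47)·(1) = 81/47.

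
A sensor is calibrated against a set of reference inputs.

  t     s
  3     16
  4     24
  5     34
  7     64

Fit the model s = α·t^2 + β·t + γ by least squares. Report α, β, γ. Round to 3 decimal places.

Compute the Gram sums: Σt^2·t^2 = 3363, Σt^2·t = 559, Σt^2 = 99, Σt·t = 99, Σt = 19, Σ1 = 4.
And Σt^2·s = 4514, Σt·s = 762, Σs = 138.
Normal equations: [[3363, 559, 99]; [559, 99, 19]; [99, 19, 4]]·[α, β, γ]ᵀ = [4514, 762, 138]ᵀ.
Solving the 3×3 system (Gaussian elimination) gives α = 16/11, β = -142/55, γ = 592/55.

α = 1.455, β = -2.582, γ = 10.764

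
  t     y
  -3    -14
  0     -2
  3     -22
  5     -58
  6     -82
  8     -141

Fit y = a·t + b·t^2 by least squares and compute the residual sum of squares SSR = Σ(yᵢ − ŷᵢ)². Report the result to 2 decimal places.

SSR = 4.54

With design matrix M, MᵀM = [[143, 853]; [853, 6179]] and Mᵀy = [-1934, -13750]ᵀ.
det = 143·6179 − 853² = 155988.
a = ((-1934)·6179 − 853·(-13750))/155988 = -6151/4333; b = (143·(-13750) − 853·(-1934))/155988 = -8793/4333.
Residuals: 22/4333, -2, 2264/4333, -734/4333, -1852/4333, 1007/4333; SSR = 19665/4333.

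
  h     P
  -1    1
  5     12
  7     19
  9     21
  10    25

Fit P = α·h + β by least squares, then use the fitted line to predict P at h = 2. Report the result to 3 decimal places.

P̂ = 7.021

XᵀX·[α, β]ᵀ = XᵀP reads: 256·α + 30·β = 631;  30·α + 5·β = 78.
(Σh·h = 256, Σh = 30, Σ1 = 5, Σh·P = 631, ΣP = 78.)
Determinant 256·5 − 30² = 380.
α = (631·5 − 30·78)/380 = 163/76; β = (256·78 − 30·631)/380 = 519/190.
At h = 2: P̂ = (163/76)·(2) + (519/190)·(1) = 667/95.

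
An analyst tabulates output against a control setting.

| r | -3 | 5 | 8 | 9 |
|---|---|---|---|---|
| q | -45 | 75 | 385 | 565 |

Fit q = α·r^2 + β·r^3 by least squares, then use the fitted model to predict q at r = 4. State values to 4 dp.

From the data, Σr^2·r^2 = 11363, Σr^2·r^3 = 94699, Σr^3·r^3 = 809939.
Moment sums: Σr^2·q = 71875, Σr^3·q = 619595.
AᵀA·[α, β]ᵀ = Aᵀq becomes [[11363, 94699]; [94699, 809939]]·[α, β]ᵀ = [71875, 619595]ᵀ.
Eliminating β: 809939·(row 1) − 94699·(row 2) gives 235436256·α = 809939·71875 − 94699·619595 = -460661280, so α = -4798555/2452461.
Then β = (619595 − 94699·(-4798555/2452461))/809939 = 221560/222951.
At r = 4: q̂ = (-4798555/2452461)·(16) + (221560/222951)·(64) = 79201360/2452461.

q̂ = 32.2946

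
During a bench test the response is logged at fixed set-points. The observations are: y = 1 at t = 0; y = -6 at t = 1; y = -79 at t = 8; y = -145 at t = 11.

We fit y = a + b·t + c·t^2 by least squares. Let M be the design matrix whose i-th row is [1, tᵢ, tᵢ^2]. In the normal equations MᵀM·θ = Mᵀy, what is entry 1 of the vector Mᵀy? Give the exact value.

Entry 1 ↔ basis 1, so (Mᵀy)_{1} = Σᵢ yᵢ = (1)·(1) + (1)·(-6) + (1)·(-79) + (1)·(-145) = -229.

-229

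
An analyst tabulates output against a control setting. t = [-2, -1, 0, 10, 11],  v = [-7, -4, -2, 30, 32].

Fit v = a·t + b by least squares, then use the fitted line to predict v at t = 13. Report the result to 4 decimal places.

v̂ = 38.5831

MᵀM·[a, b]ᵀ = Mᵀv reads: 226·a + 18·b = 670;  18·a + 5·b = 49.
(Σt·t = 226, Σt = 18, Σ1 = 5, Σt·v = 670, Σv = 49.)
Δ = 226·5 − 18² = 806.
a = (670·5 − 18·49)/806 = 1234/403; b = (226·49 − 18·670)/806 = -493/403.
At t = 13: v̂ = (1234/403)·(13) + (-493/403)·(1) = 15549/403.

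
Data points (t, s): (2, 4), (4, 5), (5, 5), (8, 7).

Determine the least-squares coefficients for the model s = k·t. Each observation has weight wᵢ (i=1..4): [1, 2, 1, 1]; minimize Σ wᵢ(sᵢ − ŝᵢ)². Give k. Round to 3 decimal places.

With design matrix X, XᵀWX = [[125]] and XᵀWs = [129]ᵀ.
k = 129/125 = 1.032.

k = 1.032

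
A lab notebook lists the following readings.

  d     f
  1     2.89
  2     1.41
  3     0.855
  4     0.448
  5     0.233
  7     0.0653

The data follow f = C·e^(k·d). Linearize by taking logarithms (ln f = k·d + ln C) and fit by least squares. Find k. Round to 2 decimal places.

k = -0.63

Linearized form: ln f = k·d + ln C. From the 6 transformed points,
Sums: Σd = 22.0000, Σ(d)² = 104.0000, Σln f = -3.7402, Σd·ln f = -28.3183.
Normal system: [[104.0000, 22.0000]; [22.0000, 6]]·[k, ln C]ᵀ = [-28.3183, -3.7402]ᵀ.
Δ = 104.0000·6 − (22.0000)² = 140.0000; k = (-28.3183·6 − 22.0000·-3.7402)/140.0000 = -0.62589, ln C = (104.0000·-3.7402 − 22.0000·-28.3183)/140.0000 = 1.67155.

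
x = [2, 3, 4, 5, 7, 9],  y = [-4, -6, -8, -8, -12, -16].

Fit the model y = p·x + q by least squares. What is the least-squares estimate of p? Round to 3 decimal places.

Compute the Gram sums: Σx·x = 184, Σx = 30, Σ1 = 6.
Right-hand side: Σx·y = -326, Σy = -54.
Eliminating q: 6·(row 1) − 30·(row 2) gives 204·p = 6·(-326) − 30·(-54) = -336, so p = -28/17.
Then q = ((-54) − 30·(-28/17))/6 = -13/17.

p = -1.647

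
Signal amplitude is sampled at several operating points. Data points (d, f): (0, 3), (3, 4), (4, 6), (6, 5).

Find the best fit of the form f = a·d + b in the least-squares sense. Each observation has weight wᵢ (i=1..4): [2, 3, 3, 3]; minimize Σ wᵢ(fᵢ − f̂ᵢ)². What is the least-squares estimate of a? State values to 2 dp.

a = 0.38

Normal-equation sums: Σwᵢ·d·d = 183, Σwᵢ·d = 39, Σwᵢ·1 = 11.
Right-hand side: Σwᵢ·d·f = 198, Σwᵢ·f = 51.
Normal equations: [[183, 39]; [39, 11]]·[a, b]ᵀ = [198, 51]ᵀ.
det = 183·11 − 39² = 492.
a = (198·11 − 39·51)/492 = 63/164; b = (183·51 − 39·198)/492 = 537/164.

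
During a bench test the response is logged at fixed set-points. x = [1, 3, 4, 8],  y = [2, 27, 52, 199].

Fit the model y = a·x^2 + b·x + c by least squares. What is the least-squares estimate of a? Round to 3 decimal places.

a = 2.959

From the data, Σx^2·x^2 = 4434, Σx^2·x = 604, Σx^2 = 90, Σx·x = 90, Σx = 16, Σ1 = 4.
Right-hand side: Σx^2·y = 13813, Σx·y = 1883, Σy = 280.
Normal equations: [[4434, 604, 90]; [604, 90, 16]; [90, 16, 4]]·[a, b, c]ᵀ = [13813, 1883, 280]ᵀ.
Row-reducing yields a = 4583/1549, b = 4895/3098, c = -8955/3098.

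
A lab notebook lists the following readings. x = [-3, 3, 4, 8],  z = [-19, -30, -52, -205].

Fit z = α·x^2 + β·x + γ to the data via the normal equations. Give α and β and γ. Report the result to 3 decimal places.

The normal equations are: 4514·α + 576·β + 98·γ = -14393;  576·α + 98·β + 12·γ = -1881;  98·α + 12·β + 4·γ = -306.
Solving the 3×3 system (Gaussian elimination) gives α = -77993/25741, β = -90147/51482, γ = 153725/51482.

α = -3.030, β = -1.751, γ = 2.986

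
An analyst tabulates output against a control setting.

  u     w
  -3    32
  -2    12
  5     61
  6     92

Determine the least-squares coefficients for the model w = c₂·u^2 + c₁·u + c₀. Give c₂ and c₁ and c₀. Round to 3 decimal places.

From the data, Σu^2·u^2 = 2018, Σu^2·u = 306, Σu^2 = 74, Σu·u = 74, Σu = 6, Σ1 = 4.
Moment sums: Σu^2·w = 5173, Σu·w = 737, Σw = 197.
Normal equations: [[2018, 306, 74]; [306, 74, 6]; [74, 6, 4]]·[c₂, c₁, c₀]ᵀ = [5173, 737, 197]ᵀ.
Inverting the 3×3 Gram matrix, [c₂, c₁, c₀]ᵀ = [51/16, -2881/1040, -2893/520]ᵀ.

c₂ = 3.188, c₁ = -2.770, c₀ = -5.563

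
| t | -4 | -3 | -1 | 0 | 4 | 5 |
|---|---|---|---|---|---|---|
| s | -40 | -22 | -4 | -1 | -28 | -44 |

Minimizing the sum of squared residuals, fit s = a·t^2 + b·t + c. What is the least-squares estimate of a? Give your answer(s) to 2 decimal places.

a = -2.04

With design matrix A, AᵀA = [[1219, 97, 67]; [97, 67, 1]; [67, 1, 6]] and Aᵀs = [-2390, -102, -139]ᵀ.
Row-reducing yields a = -73843/36150, b = 10439/7230, c = -3599/6025.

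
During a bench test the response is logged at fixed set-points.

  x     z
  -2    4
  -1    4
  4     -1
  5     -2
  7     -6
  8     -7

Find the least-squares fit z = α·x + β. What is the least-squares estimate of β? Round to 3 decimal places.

The normal system AᵀA·[α, β]ᵀ = Aᵀz is [[159, 21]; [21, 6]]·[α, β]ᵀ = [-124, -8]ᵀ.
Eliminating β: 6·(row 1) − 21·(row 2) gives 513·α = 6·(-124) − 21·(-8) = -576, so α = -64/57.
Then β = ((-8) − 21·(-64/57))/6 = 148/57.

β = 2.596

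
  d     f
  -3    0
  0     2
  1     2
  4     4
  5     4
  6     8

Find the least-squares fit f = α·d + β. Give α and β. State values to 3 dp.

Sums needed: Σd·d = 87, Σd = 13, Σ1 = 6.
Moment sums: Σd·f = 86, Σf = 20.
Determinant 87·6 − 13² = 353.
α = (86·6 − 13·20)/353 = 256/353; β = (87·20 − 13·86)/353 = 622/353.

α = 0.725, β = 1.762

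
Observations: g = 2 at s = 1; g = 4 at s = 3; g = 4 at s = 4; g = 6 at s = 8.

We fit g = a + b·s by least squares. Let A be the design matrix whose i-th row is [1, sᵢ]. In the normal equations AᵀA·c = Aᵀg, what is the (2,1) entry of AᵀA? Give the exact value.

Row 2 ↔ basis s, column 1 ↔ basis 1, so (AᵀA)_{2,1} = Σᵢ s = (1)·(1) + (3)·(1) + (4)·(1) + (8)·(1) = 16.

16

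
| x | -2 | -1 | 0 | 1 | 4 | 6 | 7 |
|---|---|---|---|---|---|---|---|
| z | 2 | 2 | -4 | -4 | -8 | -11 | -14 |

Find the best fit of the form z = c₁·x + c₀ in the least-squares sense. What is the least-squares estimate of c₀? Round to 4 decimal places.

Normal-equation sums: Σx·x = 107, Σx = 15, Σ1 = 7.
And Σx·z = -206, Σz = -37.
Normal equations: [[107, 15]; [15, 7]]·[c₁, c₀]ᵀ = [-206, -37]ᵀ.
Δ = 107·7 − 15² = 524.
c₁ = ((-206)·7 − 15·(-37))/524 = -887/524; c₀ = (107·(-37) − 15·(-206))/524 = -869/524.

c₀ = -1.6584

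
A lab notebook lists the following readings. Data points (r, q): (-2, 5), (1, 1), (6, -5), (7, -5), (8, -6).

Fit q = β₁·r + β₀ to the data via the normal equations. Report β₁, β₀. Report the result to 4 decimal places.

XᵀX·[β₁, β₀]ᵀ = Xᵀq reads: 154·β₁ + 20·β₀ = -122;  20·β₁ + 5·β₀ = -10.
Determinant 154·5 − 20² = 370.
β₁ = ((-122)·5 − 20·(-10))/370 = -41/37; β₀ = (154·(-10) − 20·(-122))/370 = 90/37.

β₁ = -1.1081, β₀ = 2.4324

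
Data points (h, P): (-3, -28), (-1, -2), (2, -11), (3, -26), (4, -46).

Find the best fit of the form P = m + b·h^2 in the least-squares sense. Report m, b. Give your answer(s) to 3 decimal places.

m = 0.454, b = -2.956

Entries of XᵀX: Σ1 = 5, Σh^2 = 39, Σh^2·h^2 = 435.
Moment sums: ΣP = -113, Σh^2·P = -1268.
XᵀX·[m, b]ᵀ = XᵀP becomes [[5, 39]; [39, 435]]·[m, b]ᵀ = [-113, -1268]ᵀ.
Δ = 5·435 − 39² = 654.
m = ((-113)·435 − 39·(-1268))/654 = 99/218; b = (5·(-1268) − 39·(-113))/654 = -1933/654.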